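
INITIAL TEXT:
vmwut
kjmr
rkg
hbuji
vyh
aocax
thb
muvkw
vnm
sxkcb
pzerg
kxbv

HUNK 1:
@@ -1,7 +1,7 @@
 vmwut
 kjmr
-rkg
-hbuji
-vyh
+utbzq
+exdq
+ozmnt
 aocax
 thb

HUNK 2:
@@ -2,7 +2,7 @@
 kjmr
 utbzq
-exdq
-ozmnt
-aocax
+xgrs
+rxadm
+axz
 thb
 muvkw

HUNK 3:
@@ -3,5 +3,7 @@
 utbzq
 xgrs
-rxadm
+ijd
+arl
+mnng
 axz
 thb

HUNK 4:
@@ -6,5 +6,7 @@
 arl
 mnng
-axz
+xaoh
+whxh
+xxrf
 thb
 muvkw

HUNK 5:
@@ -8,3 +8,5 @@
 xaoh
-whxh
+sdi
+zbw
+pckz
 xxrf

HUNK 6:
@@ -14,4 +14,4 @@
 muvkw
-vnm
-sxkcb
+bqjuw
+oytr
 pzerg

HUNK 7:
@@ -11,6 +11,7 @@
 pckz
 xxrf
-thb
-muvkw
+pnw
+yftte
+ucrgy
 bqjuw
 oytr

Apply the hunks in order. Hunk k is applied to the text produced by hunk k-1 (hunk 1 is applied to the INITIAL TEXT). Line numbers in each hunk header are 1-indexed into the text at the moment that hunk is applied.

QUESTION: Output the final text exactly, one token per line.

Answer: vmwut
kjmr
utbzq
xgrs
ijd
arl
mnng
xaoh
sdi
zbw
pckz
xxrf
pnw
yftte
ucrgy
bqjuw
oytr
pzerg
kxbv

Derivation:
Hunk 1: at line 1 remove [rkg,hbuji,vyh] add [utbzq,exdq,ozmnt] -> 12 lines: vmwut kjmr utbzq exdq ozmnt aocax thb muvkw vnm sxkcb pzerg kxbv
Hunk 2: at line 2 remove [exdq,ozmnt,aocax] add [xgrs,rxadm,axz] -> 12 lines: vmwut kjmr utbzq xgrs rxadm axz thb muvkw vnm sxkcb pzerg kxbv
Hunk 3: at line 3 remove [rxadm] add [ijd,arl,mnng] -> 14 lines: vmwut kjmr utbzq xgrs ijd arl mnng axz thb muvkw vnm sxkcb pzerg kxbv
Hunk 4: at line 6 remove [axz] add [xaoh,whxh,xxrf] -> 16 lines: vmwut kjmr utbzq xgrs ijd arl mnng xaoh whxh xxrf thb muvkw vnm sxkcb pzerg kxbv
Hunk 5: at line 8 remove [whxh] add [sdi,zbw,pckz] -> 18 lines: vmwut kjmr utbzq xgrs ijd arl mnng xaoh sdi zbw pckz xxrf thb muvkw vnm sxkcb pzerg kxbv
Hunk 6: at line 14 remove [vnm,sxkcb] add [bqjuw,oytr] -> 18 lines: vmwut kjmr utbzq xgrs ijd arl mnng xaoh sdi zbw pckz xxrf thb muvkw bqjuw oytr pzerg kxbv
Hunk 7: at line 11 remove [thb,muvkw] add [pnw,yftte,ucrgy] -> 19 lines: vmwut kjmr utbzq xgrs ijd arl mnng xaoh sdi zbw pckz xxrf pnw yftte ucrgy bqjuw oytr pzerg kxbv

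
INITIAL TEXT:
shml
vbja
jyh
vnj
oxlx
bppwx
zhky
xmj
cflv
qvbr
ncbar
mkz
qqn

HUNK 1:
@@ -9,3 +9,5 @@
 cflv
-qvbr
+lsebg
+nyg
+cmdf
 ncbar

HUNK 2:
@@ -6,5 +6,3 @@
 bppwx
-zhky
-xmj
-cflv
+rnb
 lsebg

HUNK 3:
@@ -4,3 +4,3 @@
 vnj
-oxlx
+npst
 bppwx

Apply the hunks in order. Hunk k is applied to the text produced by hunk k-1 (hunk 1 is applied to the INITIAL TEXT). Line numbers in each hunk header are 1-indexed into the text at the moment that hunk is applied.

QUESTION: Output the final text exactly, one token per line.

Hunk 1: at line 9 remove [qvbr] add [lsebg,nyg,cmdf] -> 15 lines: shml vbja jyh vnj oxlx bppwx zhky xmj cflv lsebg nyg cmdf ncbar mkz qqn
Hunk 2: at line 6 remove [zhky,xmj,cflv] add [rnb] -> 13 lines: shml vbja jyh vnj oxlx bppwx rnb lsebg nyg cmdf ncbar mkz qqn
Hunk 3: at line 4 remove [oxlx] add [npst] -> 13 lines: shml vbja jyh vnj npst bppwx rnb lsebg nyg cmdf ncbar mkz qqn

Answer: shml
vbja
jyh
vnj
npst
bppwx
rnb
lsebg
nyg
cmdf
ncbar
mkz
qqn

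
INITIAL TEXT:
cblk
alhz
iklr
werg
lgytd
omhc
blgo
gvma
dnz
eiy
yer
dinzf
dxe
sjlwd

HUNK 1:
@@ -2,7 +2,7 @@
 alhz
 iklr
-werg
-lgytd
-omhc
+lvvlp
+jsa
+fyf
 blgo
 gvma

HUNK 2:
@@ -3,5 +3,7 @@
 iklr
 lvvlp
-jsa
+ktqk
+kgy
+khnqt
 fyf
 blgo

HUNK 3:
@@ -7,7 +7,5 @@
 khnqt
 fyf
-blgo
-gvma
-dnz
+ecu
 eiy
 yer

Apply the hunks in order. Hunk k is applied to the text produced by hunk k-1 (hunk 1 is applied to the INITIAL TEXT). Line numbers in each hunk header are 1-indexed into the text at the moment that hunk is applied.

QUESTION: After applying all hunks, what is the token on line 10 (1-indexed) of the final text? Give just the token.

Hunk 1: at line 2 remove [werg,lgytd,omhc] add [lvvlp,jsa,fyf] -> 14 lines: cblk alhz iklr lvvlp jsa fyf blgo gvma dnz eiy yer dinzf dxe sjlwd
Hunk 2: at line 3 remove [jsa] add [ktqk,kgy,khnqt] -> 16 lines: cblk alhz iklr lvvlp ktqk kgy khnqt fyf blgo gvma dnz eiy yer dinzf dxe sjlwd
Hunk 3: at line 7 remove [blgo,gvma,dnz] add [ecu] -> 14 lines: cblk alhz iklr lvvlp ktqk kgy khnqt fyf ecu eiy yer dinzf dxe sjlwd
Final line 10: eiy

Answer: eiy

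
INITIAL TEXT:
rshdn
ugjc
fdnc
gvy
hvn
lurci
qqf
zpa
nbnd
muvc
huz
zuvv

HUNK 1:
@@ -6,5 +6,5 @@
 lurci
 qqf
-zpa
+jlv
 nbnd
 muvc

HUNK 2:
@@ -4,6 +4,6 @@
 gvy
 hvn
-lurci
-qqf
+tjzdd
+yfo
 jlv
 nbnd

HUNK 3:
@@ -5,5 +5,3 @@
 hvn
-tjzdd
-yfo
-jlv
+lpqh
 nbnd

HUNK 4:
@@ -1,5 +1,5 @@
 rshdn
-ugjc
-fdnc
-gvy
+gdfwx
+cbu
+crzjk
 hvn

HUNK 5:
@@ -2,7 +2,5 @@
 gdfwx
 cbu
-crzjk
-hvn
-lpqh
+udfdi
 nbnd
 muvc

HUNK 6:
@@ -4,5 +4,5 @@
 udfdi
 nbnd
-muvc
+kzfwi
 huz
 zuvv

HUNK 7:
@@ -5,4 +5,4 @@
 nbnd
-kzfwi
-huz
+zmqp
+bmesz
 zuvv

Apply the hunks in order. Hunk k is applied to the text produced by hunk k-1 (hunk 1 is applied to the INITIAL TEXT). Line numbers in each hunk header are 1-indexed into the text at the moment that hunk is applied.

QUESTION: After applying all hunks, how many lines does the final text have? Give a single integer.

Answer: 8

Derivation:
Hunk 1: at line 6 remove [zpa] add [jlv] -> 12 lines: rshdn ugjc fdnc gvy hvn lurci qqf jlv nbnd muvc huz zuvv
Hunk 2: at line 4 remove [lurci,qqf] add [tjzdd,yfo] -> 12 lines: rshdn ugjc fdnc gvy hvn tjzdd yfo jlv nbnd muvc huz zuvv
Hunk 3: at line 5 remove [tjzdd,yfo,jlv] add [lpqh] -> 10 lines: rshdn ugjc fdnc gvy hvn lpqh nbnd muvc huz zuvv
Hunk 4: at line 1 remove [ugjc,fdnc,gvy] add [gdfwx,cbu,crzjk] -> 10 lines: rshdn gdfwx cbu crzjk hvn lpqh nbnd muvc huz zuvv
Hunk 5: at line 2 remove [crzjk,hvn,lpqh] add [udfdi] -> 8 lines: rshdn gdfwx cbu udfdi nbnd muvc huz zuvv
Hunk 6: at line 4 remove [muvc] add [kzfwi] -> 8 lines: rshdn gdfwx cbu udfdi nbnd kzfwi huz zuvv
Hunk 7: at line 5 remove [kzfwi,huz] add [zmqp,bmesz] -> 8 lines: rshdn gdfwx cbu udfdi nbnd zmqp bmesz zuvv
Final line count: 8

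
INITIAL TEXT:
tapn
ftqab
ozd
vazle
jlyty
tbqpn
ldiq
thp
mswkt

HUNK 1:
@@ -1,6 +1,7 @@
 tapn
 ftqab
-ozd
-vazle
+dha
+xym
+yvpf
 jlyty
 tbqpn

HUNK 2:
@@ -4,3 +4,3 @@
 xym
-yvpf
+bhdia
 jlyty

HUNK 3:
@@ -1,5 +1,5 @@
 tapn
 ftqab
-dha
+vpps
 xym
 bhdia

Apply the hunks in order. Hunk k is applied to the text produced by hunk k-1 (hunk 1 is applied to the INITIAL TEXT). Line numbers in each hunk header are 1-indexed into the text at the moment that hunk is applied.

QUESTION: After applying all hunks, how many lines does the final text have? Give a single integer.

Hunk 1: at line 1 remove [ozd,vazle] add [dha,xym,yvpf] -> 10 lines: tapn ftqab dha xym yvpf jlyty tbqpn ldiq thp mswkt
Hunk 2: at line 4 remove [yvpf] add [bhdia] -> 10 lines: tapn ftqab dha xym bhdia jlyty tbqpn ldiq thp mswkt
Hunk 3: at line 1 remove [dha] add [vpps] -> 10 lines: tapn ftqab vpps xym bhdia jlyty tbqpn ldiq thp mswkt
Final line count: 10

Answer: 10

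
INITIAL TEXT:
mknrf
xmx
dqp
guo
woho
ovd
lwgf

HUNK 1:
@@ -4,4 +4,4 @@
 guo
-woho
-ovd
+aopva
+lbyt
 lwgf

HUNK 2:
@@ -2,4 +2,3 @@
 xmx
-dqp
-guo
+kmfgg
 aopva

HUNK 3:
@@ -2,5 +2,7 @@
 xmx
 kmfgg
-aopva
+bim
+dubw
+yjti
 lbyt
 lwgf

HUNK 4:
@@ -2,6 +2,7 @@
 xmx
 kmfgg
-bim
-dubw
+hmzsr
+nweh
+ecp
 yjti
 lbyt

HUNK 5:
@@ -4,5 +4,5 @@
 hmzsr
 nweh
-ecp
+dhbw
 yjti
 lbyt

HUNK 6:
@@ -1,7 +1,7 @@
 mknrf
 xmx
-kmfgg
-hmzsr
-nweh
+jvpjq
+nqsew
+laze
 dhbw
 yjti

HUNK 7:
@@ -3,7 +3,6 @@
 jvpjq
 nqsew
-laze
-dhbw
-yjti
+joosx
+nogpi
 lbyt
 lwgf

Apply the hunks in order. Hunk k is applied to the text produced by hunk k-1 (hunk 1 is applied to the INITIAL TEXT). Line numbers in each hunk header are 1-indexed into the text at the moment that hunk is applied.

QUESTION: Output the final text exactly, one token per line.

Hunk 1: at line 4 remove [woho,ovd] add [aopva,lbyt] -> 7 lines: mknrf xmx dqp guo aopva lbyt lwgf
Hunk 2: at line 2 remove [dqp,guo] add [kmfgg] -> 6 lines: mknrf xmx kmfgg aopva lbyt lwgf
Hunk 3: at line 2 remove [aopva] add [bim,dubw,yjti] -> 8 lines: mknrf xmx kmfgg bim dubw yjti lbyt lwgf
Hunk 4: at line 2 remove [bim,dubw] add [hmzsr,nweh,ecp] -> 9 lines: mknrf xmx kmfgg hmzsr nweh ecp yjti lbyt lwgf
Hunk 5: at line 4 remove [ecp] add [dhbw] -> 9 lines: mknrf xmx kmfgg hmzsr nweh dhbw yjti lbyt lwgf
Hunk 6: at line 1 remove [kmfgg,hmzsr,nweh] add [jvpjq,nqsew,laze] -> 9 lines: mknrf xmx jvpjq nqsew laze dhbw yjti lbyt lwgf
Hunk 7: at line 3 remove [laze,dhbw,yjti] add [joosx,nogpi] -> 8 lines: mknrf xmx jvpjq nqsew joosx nogpi lbyt lwgf

Answer: mknrf
xmx
jvpjq
nqsew
joosx
nogpi
lbyt
lwgf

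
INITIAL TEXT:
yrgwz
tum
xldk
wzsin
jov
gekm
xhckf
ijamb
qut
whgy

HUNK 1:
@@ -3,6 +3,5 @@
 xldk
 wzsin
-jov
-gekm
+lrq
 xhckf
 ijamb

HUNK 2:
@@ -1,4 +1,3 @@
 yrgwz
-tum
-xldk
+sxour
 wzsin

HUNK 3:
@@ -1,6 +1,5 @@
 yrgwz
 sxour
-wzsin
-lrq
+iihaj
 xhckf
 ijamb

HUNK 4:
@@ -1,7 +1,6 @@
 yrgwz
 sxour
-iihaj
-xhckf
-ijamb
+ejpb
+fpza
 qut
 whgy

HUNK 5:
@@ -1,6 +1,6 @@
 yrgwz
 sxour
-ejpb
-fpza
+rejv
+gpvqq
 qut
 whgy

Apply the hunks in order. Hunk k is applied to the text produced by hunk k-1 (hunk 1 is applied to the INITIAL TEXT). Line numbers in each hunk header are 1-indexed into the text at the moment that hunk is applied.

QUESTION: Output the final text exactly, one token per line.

Answer: yrgwz
sxour
rejv
gpvqq
qut
whgy

Derivation:
Hunk 1: at line 3 remove [jov,gekm] add [lrq] -> 9 lines: yrgwz tum xldk wzsin lrq xhckf ijamb qut whgy
Hunk 2: at line 1 remove [tum,xldk] add [sxour] -> 8 lines: yrgwz sxour wzsin lrq xhckf ijamb qut whgy
Hunk 3: at line 1 remove [wzsin,lrq] add [iihaj] -> 7 lines: yrgwz sxour iihaj xhckf ijamb qut whgy
Hunk 4: at line 1 remove [iihaj,xhckf,ijamb] add [ejpb,fpza] -> 6 lines: yrgwz sxour ejpb fpza qut whgy
Hunk 5: at line 1 remove [ejpb,fpza] add [rejv,gpvqq] -> 6 lines: yrgwz sxour rejv gpvqq qut whgy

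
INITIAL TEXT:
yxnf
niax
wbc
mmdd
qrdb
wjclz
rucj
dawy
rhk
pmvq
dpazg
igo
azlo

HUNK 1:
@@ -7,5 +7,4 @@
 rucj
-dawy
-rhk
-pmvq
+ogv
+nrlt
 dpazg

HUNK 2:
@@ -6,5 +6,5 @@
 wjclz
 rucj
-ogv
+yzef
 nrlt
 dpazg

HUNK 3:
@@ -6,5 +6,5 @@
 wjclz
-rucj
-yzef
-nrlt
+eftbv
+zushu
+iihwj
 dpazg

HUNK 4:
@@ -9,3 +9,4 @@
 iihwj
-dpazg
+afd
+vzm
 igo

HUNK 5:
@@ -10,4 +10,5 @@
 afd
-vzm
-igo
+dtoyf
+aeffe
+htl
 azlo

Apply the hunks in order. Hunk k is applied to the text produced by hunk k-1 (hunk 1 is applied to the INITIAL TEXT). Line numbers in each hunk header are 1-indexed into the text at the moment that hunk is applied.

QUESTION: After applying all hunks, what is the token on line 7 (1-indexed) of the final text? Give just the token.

Hunk 1: at line 7 remove [dawy,rhk,pmvq] add [ogv,nrlt] -> 12 lines: yxnf niax wbc mmdd qrdb wjclz rucj ogv nrlt dpazg igo azlo
Hunk 2: at line 6 remove [ogv] add [yzef] -> 12 lines: yxnf niax wbc mmdd qrdb wjclz rucj yzef nrlt dpazg igo azlo
Hunk 3: at line 6 remove [rucj,yzef,nrlt] add [eftbv,zushu,iihwj] -> 12 lines: yxnf niax wbc mmdd qrdb wjclz eftbv zushu iihwj dpazg igo azlo
Hunk 4: at line 9 remove [dpazg] add [afd,vzm] -> 13 lines: yxnf niax wbc mmdd qrdb wjclz eftbv zushu iihwj afd vzm igo azlo
Hunk 5: at line 10 remove [vzm,igo] add [dtoyf,aeffe,htl] -> 14 lines: yxnf niax wbc mmdd qrdb wjclz eftbv zushu iihwj afd dtoyf aeffe htl azlo
Final line 7: eftbv

Answer: eftbv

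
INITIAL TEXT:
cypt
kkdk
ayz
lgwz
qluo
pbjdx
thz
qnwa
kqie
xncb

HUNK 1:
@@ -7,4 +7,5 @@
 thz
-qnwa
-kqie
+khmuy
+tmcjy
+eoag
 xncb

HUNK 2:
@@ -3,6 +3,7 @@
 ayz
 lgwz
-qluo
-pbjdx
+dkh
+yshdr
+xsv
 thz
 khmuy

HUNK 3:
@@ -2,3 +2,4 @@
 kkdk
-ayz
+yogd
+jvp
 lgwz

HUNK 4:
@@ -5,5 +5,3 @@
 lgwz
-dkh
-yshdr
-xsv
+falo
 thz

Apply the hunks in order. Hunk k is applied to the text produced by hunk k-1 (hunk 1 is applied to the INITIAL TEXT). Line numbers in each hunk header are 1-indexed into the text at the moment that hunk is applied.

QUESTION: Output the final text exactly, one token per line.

Answer: cypt
kkdk
yogd
jvp
lgwz
falo
thz
khmuy
tmcjy
eoag
xncb

Derivation:
Hunk 1: at line 7 remove [qnwa,kqie] add [khmuy,tmcjy,eoag] -> 11 lines: cypt kkdk ayz lgwz qluo pbjdx thz khmuy tmcjy eoag xncb
Hunk 2: at line 3 remove [qluo,pbjdx] add [dkh,yshdr,xsv] -> 12 lines: cypt kkdk ayz lgwz dkh yshdr xsv thz khmuy tmcjy eoag xncb
Hunk 3: at line 2 remove [ayz] add [yogd,jvp] -> 13 lines: cypt kkdk yogd jvp lgwz dkh yshdr xsv thz khmuy tmcjy eoag xncb
Hunk 4: at line 5 remove [dkh,yshdr,xsv] add [falo] -> 11 lines: cypt kkdk yogd jvp lgwz falo thz khmuy tmcjy eoag xncb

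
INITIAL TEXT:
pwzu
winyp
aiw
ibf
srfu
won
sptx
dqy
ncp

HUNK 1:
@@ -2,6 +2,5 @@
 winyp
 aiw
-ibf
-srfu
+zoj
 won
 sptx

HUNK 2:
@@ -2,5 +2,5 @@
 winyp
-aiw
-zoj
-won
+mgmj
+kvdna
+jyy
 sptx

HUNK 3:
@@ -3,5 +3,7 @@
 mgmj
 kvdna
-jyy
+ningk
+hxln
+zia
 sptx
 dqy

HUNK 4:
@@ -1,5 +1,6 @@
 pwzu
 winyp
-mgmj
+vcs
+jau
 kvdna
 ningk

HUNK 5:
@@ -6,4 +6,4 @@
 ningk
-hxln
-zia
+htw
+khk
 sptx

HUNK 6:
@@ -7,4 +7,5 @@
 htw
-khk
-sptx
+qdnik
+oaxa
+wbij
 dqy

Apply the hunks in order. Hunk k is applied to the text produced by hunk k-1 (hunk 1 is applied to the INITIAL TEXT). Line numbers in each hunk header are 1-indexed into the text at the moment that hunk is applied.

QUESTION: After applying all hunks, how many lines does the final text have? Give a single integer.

Hunk 1: at line 2 remove [ibf,srfu] add [zoj] -> 8 lines: pwzu winyp aiw zoj won sptx dqy ncp
Hunk 2: at line 2 remove [aiw,zoj,won] add [mgmj,kvdna,jyy] -> 8 lines: pwzu winyp mgmj kvdna jyy sptx dqy ncp
Hunk 3: at line 3 remove [jyy] add [ningk,hxln,zia] -> 10 lines: pwzu winyp mgmj kvdna ningk hxln zia sptx dqy ncp
Hunk 4: at line 1 remove [mgmj] add [vcs,jau] -> 11 lines: pwzu winyp vcs jau kvdna ningk hxln zia sptx dqy ncp
Hunk 5: at line 6 remove [hxln,zia] add [htw,khk] -> 11 lines: pwzu winyp vcs jau kvdna ningk htw khk sptx dqy ncp
Hunk 6: at line 7 remove [khk,sptx] add [qdnik,oaxa,wbij] -> 12 lines: pwzu winyp vcs jau kvdna ningk htw qdnik oaxa wbij dqy ncp
Final line count: 12

Answer: 12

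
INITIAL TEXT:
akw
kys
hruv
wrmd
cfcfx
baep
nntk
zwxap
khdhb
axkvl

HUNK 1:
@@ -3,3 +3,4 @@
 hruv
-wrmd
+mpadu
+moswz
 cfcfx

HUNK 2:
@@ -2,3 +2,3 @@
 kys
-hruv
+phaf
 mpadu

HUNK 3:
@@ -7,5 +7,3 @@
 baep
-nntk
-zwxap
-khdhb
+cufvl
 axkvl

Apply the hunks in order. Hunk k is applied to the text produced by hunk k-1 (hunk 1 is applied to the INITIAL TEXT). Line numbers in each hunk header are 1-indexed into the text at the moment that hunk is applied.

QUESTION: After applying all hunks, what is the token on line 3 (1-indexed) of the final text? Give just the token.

Answer: phaf

Derivation:
Hunk 1: at line 3 remove [wrmd] add [mpadu,moswz] -> 11 lines: akw kys hruv mpadu moswz cfcfx baep nntk zwxap khdhb axkvl
Hunk 2: at line 2 remove [hruv] add [phaf] -> 11 lines: akw kys phaf mpadu moswz cfcfx baep nntk zwxap khdhb axkvl
Hunk 3: at line 7 remove [nntk,zwxap,khdhb] add [cufvl] -> 9 lines: akw kys phaf mpadu moswz cfcfx baep cufvl axkvl
Final line 3: phaf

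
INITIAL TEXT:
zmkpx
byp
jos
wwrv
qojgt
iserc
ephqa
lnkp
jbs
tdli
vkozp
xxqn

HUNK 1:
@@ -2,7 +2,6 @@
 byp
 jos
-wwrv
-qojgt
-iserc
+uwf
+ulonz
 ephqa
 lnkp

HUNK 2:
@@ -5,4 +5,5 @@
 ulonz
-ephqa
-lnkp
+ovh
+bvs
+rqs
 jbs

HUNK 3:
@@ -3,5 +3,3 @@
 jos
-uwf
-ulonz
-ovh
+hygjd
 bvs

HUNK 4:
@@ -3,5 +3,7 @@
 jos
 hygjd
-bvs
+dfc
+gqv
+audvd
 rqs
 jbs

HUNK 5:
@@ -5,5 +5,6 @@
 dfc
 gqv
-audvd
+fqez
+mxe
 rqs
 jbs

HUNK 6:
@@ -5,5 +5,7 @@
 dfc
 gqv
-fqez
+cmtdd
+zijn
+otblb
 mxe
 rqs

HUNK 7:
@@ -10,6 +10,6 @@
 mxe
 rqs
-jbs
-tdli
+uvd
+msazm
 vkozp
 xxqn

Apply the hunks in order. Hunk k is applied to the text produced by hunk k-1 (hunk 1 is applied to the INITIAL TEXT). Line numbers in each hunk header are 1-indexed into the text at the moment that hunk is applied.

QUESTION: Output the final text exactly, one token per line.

Answer: zmkpx
byp
jos
hygjd
dfc
gqv
cmtdd
zijn
otblb
mxe
rqs
uvd
msazm
vkozp
xxqn

Derivation:
Hunk 1: at line 2 remove [wwrv,qojgt,iserc] add [uwf,ulonz] -> 11 lines: zmkpx byp jos uwf ulonz ephqa lnkp jbs tdli vkozp xxqn
Hunk 2: at line 5 remove [ephqa,lnkp] add [ovh,bvs,rqs] -> 12 lines: zmkpx byp jos uwf ulonz ovh bvs rqs jbs tdli vkozp xxqn
Hunk 3: at line 3 remove [uwf,ulonz,ovh] add [hygjd] -> 10 lines: zmkpx byp jos hygjd bvs rqs jbs tdli vkozp xxqn
Hunk 4: at line 3 remove [bvs] add [dfc,gqv,audvd] -> 12 lines: zmkpx byp jos hygjd dfc gqv audvd rqs jbs tdli vkozp xxqn
Hunk 5: at line 5 remove [audvd] add [fqez,mxe] -> 13 lines: zmkpx byp jos hygjd dfc gqv fqez mxe rqs jbs tdli vkozp xxqn
Hunk 6: at line 5 remove [fqez] add [cmtdd,zijn,otblb] -> 15 lines: zmkpx byp jos hygjd dfc gqv cmtdd zijn otblb mxe rqs jbs tdli vkozp xxqn
Hunk 7: at line 10 remove [jbs,tdli] add [uvd,msazm] -> 15 lines: zmkpx byp jos hygjd dfc gqv cmtdd zijn otblb mxe rqs uvd msazm vkozp xxqn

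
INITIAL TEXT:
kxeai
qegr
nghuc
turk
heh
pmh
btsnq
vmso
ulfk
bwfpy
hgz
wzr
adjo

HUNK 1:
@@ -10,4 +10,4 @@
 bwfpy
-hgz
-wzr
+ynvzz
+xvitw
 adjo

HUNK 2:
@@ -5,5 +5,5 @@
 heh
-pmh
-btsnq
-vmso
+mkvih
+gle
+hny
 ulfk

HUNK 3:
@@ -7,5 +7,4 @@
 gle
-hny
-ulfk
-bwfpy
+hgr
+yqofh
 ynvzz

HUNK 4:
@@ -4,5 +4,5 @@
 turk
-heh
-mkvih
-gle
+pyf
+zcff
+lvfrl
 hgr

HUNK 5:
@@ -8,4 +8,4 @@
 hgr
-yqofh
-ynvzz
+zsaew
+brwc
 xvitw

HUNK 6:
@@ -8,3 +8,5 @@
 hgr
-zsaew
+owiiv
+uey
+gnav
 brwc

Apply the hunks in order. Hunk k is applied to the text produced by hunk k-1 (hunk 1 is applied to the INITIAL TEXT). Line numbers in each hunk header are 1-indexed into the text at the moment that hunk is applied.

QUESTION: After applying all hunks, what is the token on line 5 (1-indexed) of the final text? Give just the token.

Answer: pyf

Derivation:
Hunk 1: at line 10 remove [hgz,wzr] add [ynvzz,xvitw] -> 13 lines: kxeai qegr nghuc turk heh pmh btsnq vmso ulfk bwfpy ynvzz xvitw adjo
Hunk 2: at line 5 remove [pmh,btsnq,vmso] add [mkvih,gle,hny] -> 13 lines: kxeai qegr nghuc turk heh mkvih gle hny ulfk bwfpy ynvzz xvitw adjo
Hunk 3: at line 7 remove [hny,ulfk,bwfpy] add [hgr,yqofh] -> 12 lines: kxeai qegr nghuc turk heh mkvih gle hgr yqofh ynvzz xvitw adjo
Hunk 4: at line 4 remove [heh,mkvih,gle] add [pyf,zcff,lvfrl] -> 12 lines: kxeai qegr nghuc turk pyf zcff lvfrl hgr yqofh ynvzz xvitw adjo
Hunk 5: at line 8 remove [yqofh,ynvzz] add [zsaew,brwc] -> 12 lines: kxeai qegr nghuc turk pyf zcff lvfrl hgr zsaew brwc xvitw adjo
Hunk 6: at line 8 remove [zsaew] add [owiiv,uey,gnav] -> 14 lines: kxeai qegr nghuc turk pyf zcff lvfrl hgr owiiv uey gnav brwc xvitw adjo
Final line 5: pyf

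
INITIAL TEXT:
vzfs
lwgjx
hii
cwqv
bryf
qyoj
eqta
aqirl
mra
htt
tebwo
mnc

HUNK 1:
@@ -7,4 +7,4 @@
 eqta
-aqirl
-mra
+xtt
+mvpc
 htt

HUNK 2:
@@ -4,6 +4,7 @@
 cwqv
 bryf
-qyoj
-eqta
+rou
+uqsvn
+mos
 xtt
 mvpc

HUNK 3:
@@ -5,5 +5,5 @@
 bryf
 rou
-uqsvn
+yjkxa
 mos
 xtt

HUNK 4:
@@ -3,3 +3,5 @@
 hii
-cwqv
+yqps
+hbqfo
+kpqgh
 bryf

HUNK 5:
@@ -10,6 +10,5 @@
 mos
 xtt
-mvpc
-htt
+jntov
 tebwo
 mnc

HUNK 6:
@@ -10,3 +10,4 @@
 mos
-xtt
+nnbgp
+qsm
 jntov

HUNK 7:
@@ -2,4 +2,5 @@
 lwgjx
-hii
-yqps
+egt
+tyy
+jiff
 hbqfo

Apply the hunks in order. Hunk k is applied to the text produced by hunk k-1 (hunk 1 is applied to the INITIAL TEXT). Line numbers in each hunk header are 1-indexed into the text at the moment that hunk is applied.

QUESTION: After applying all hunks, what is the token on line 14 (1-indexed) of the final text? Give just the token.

Hunk 1: at line 7 remove [aqirl,mra] add [xtt,mvpc] -> 12 lines: vzfs lwgjx hii cwqv bryf qyoj eqta xtt mvpc htt tebwo mnc
Hunk 2: at line 4 remove [qyoj,eqta] add [rou,uqsvn,mos] -> 13 lines: vzfs lwgjx hii cwqv bryf rou uqsvn mos xtt mvpc htt tebwo mnc
Hunk 3: at line 5 remove [uqsvn] add [yjkxa] -> 13 lines: vzfs lwgjx hii cwqv bryf rou yjkxa mos xtt mvpc htt tebwo mnc
Hunk 4: at line 3 remove [cwqv] add [yqps,hbqfo,kpqgh] -> 15 lines: vzfs lwgjx hii yqps hbqfo kpqgh bryf rou yjkxa mos xtt mvpc htt tebwo mnc
Hunk 5: at line 10 remove [mvpc,htt] add [jntov] -> 14 lines: vzfs lwgjx hii yqps hbqfo kpqgh bryf rou yjkxa mos xtt jntov tebwo mnc
Hunk 6: at line 10 remove [xtt] add [nnbgp,qsm] -> 15 lines: vzfs lwgjx hii yqps hbqfo kpqgh bryf rou yjkxa mos nnbgp qsm jntov tebwo mnc
Hunk 7: at line 2 remove [hii,yqps] add [egt,tyy,jiff] -> 16 lines: vzfs lwgjx egt tyy jiff hbqfo kpqgh bryf rou yjkxa mos nnbgp qsm jntov tebwo mnc
Final line 14: jntov

Answer: jntov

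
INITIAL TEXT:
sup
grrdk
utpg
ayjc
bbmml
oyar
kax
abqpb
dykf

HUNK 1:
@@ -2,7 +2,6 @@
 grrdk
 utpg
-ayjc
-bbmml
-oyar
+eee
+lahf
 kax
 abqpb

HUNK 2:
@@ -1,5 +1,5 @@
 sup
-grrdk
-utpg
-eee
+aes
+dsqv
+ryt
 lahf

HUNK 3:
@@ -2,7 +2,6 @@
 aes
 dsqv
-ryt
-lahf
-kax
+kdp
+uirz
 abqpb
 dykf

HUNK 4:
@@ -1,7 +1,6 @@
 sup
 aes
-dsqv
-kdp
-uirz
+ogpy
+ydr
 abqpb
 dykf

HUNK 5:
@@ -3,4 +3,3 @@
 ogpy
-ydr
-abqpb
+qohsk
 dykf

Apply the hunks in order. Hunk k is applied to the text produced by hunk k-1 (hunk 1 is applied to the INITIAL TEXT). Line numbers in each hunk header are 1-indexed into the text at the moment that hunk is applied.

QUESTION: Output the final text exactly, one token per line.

Hunk 1: at line 2 remove [ayjc,bbmml,oyar] add [eee,lahf] -> 8 lines: sup grrdk utpg eee lahf kax abqpb dykf
Hunk 2: at line 1 remove [grrdk,utpg,eee] add [aes,dsqv,ryt] -> 8 lines: sup aes dsqv ryt lahf kax abqpb dykf
Hunk 3: at line 2 remove [ryt,lahf,kax] add [kdp,uirz] -> 7 lines: sup aes dsqv kdp uirz abqpb dykf
Hunk 4: at line 1 remove [dsqv,kdp,uirz] add [ogpy,ydr] -> 6 lines: sup aes ogpy ydr abqpb dykf
Hunk 5: at line 3 remove [ydr,abqpb] add [qohsk] -> 5 lines: sup aes ogpy qohsk dykf

Answer: sup
aes
ogpy
qohsk
dykf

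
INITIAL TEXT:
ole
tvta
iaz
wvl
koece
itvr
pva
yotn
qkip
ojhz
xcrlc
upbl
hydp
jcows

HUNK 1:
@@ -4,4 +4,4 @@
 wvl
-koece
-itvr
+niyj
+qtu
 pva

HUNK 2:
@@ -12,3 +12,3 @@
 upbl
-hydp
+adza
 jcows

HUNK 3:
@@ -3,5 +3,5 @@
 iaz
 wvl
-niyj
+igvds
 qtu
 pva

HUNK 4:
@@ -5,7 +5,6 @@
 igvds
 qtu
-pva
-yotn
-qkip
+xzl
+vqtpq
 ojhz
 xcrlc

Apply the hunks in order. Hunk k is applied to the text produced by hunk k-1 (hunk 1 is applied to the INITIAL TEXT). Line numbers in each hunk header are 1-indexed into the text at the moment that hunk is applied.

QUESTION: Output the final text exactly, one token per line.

Answer: ole
tvta
iaz
wvl
igvds
qtu
xzl
vqtpq
ojhz
xcrlc
upbl
adza
jcows

Derivation:
Hunk 1: at line 4 remove [koece,itvr] add [niyj,qtu] -> 14 lines: ole tvta iaz wvl niyj qtu pva yotn qkip ojhz xcrlc upbl hydp jcows
Hunk 2: at line 12 remove [hydp] add [adza] -> 14 lines: ole tvta iaz wvl niyj qtu pva yotn qkip ojhz xcrlc upbl adza jcows
Hunk 3: at line 3 remove [niyj] add [igvds] -> 14 lines: ole tvta iaz wvl igvds qtu pva yotn qkip ojhz xcrlc upbl adza jcows
Hunk 4: at line 5 remove [pva,yotn,qkip] add [xzl,vqtpq] -> 13 lines: ole tvta iaz wvl igvds qtu xzl vqtpq ojhz xcrlc upbl adza jcows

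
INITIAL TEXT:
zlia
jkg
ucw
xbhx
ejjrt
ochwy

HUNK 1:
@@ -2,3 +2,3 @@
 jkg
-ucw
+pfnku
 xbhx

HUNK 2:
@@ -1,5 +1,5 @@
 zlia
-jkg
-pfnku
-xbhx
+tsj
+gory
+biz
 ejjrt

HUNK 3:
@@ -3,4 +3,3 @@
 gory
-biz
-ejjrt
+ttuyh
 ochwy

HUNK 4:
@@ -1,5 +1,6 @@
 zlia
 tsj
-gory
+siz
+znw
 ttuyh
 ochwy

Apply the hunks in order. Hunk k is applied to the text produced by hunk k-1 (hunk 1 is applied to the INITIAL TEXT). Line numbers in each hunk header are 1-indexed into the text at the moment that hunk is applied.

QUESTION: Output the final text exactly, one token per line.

Answer: zlia
tsj
siz
znw
ttuyh
ochwy

Derivation:
Hunk 1: at line 2 remove [ucw] add [pfnku] -> 6 lines: zlia jkg pfnku xbhx ejjrt ochwy
Hunk 2: at line 1 remove [jkg,pfnku,xbhx] add [tsj,gory,biz] -> 6 lines: zlia tsj gory biz ejjrt ochwy
Hunk 3: at line 3 remove [biz,ejjrt] add [ttuyh] -> 5 lines: zlia tsj gory ttuyh ochwy
Hunk 4: at line 1 remove [gory] add [siz,znw] -> 6 lines: zlia tsj siz znw ttuyh ochwy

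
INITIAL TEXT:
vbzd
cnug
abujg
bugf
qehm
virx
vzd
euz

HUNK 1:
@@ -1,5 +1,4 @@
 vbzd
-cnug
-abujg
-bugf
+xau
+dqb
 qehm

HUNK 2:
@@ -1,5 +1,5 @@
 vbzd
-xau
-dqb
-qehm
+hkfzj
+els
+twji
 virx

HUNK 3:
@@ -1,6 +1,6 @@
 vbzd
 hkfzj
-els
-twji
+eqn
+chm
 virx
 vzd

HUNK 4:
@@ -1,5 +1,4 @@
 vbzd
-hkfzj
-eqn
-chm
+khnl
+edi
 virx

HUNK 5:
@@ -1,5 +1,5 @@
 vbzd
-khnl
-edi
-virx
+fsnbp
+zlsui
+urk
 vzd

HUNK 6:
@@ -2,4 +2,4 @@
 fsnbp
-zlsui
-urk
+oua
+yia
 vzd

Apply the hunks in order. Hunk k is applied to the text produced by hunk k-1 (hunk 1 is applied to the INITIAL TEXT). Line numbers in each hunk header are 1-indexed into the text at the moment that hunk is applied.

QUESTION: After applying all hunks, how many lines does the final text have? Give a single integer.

Answer: 6

Derivation:
Hunk 1: at line 1 remove [cnug,abujg,bugf] add [xau,dqb] -> 7 lines: vbzd xau dqb qehm virx vzd euz
Hunk 2: at line 1 remove [xau,dqb,qehm] add [hkfzj,els,twji] -> 7 lines: vbzd hkfzj els twji virx vzd euz
Hunk 3: at line 1 remove [els,twji] add [eqn,chm] -> 7 lines: vbzd hkfzj eqn chm virx vzd euz
Hunk 4: at line 1 remove [hkfzj,eqn,chm] add [khnl,edi] -> 6 lines: vbzd khnl edi virx vzd euz
Hunk 5: at line 1 remove [khnl,edi,virx] add [fsnbp,zlsui,urk] -> 6 lines: vbzd fsnbp zlsui urk vzd euz
Hunk 6: at line 2 remove [zlsui,urk] add [oua,yia] -> 6 lines: vbzd fsnbp oua yia vzd euz
Final line count: 6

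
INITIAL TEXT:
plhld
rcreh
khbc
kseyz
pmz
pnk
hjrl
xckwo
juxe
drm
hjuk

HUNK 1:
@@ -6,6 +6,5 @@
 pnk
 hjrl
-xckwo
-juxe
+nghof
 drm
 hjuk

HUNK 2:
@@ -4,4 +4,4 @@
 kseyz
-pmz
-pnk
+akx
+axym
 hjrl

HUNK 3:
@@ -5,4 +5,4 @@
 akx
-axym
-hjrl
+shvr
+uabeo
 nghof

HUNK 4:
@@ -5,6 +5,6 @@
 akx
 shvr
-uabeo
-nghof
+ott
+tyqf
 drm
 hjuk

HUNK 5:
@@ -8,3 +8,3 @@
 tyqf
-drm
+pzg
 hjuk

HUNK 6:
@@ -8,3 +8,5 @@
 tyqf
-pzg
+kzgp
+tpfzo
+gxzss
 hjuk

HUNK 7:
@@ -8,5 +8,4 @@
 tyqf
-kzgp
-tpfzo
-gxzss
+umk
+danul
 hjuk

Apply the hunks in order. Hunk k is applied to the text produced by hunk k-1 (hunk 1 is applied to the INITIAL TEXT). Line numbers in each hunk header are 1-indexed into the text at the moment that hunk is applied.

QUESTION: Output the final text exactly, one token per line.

Answer: plhld
rcreh
khbc
kseyz
akx
shvr
ott
tyqf
umk
danul
hjuk

Derivation:
Hunk 1: at line 6 remove [xckwo,juxe] add [nghof] -> 10 lines: plhld rcreh khbc kseyz pmz pnk hjrl nghof drm hjuk
Hunk 2: at line 4 remove [pmz,pnk] add [akx,axym] -> 10 lines: plhld rcreh khbc kseyz akx axym hjrl nghof drm hjuk
Hunk 3: at line 5 remove [axym,hjrl] add [shvr,uabeo] -> 10 lines: plhld rcreh khbc kseyz akx shvr uabeo nghof drm hjuk
Hunk 4: at line 5 remove [uabeo,nghof] add [ott,tyqf] -> 10 lines: plhld rcreh khbc kseyz akx shvr ott tyqf drm hjuk
Hunk 5: at line 8 remove [drm] add [pzg] -> 10 lines: plhld rcreh khbc kseyz akx shvr ott tyqf pzg hjuk
Hunk 6: at line 8 remove [pzg] add [kzgp,tpfzo,gxzss] -> 12 lines: plhld rcreh khbc kseyz akx shvr ott tyqf kzgp tpfzo gxzss hjuk
Hunk 7: at line 8 remove [kzgp,tpfzo,gxzss] add [umk,danul] -> 11 lines: plhld rcreh khbc kseyz akx shvr ott tyqf umk danul hjuk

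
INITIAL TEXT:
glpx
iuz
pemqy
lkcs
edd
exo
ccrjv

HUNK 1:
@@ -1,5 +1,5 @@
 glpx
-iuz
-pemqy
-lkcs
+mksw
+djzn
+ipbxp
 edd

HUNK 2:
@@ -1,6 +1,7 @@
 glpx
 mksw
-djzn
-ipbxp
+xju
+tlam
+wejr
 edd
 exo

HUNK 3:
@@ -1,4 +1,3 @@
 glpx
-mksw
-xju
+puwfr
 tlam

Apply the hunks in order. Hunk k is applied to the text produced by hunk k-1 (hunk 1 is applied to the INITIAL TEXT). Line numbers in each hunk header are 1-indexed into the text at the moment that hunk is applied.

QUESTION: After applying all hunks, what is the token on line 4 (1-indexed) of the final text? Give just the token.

Hunk 1: at line 1 remove [iuz,pemqy,lkcs] add [mksw,djzn,ipbxp] -> 7 lines: glpx mksw djzn ipbxp edd exo ccrjv
Hunk 2: at line 1 remove [djzn,ipbxp] add [xju,tlam,wejr] -> 8 lines: glpx mksw xju tlam wejr edd exo ccrjv
Hunk 3: at line 1 remove [mksw,xju] add [puwfr] -> 7 lines: glpx puwfr tlam wejr edd exo ccrjv
Final line 4: wejr

Answer: wejr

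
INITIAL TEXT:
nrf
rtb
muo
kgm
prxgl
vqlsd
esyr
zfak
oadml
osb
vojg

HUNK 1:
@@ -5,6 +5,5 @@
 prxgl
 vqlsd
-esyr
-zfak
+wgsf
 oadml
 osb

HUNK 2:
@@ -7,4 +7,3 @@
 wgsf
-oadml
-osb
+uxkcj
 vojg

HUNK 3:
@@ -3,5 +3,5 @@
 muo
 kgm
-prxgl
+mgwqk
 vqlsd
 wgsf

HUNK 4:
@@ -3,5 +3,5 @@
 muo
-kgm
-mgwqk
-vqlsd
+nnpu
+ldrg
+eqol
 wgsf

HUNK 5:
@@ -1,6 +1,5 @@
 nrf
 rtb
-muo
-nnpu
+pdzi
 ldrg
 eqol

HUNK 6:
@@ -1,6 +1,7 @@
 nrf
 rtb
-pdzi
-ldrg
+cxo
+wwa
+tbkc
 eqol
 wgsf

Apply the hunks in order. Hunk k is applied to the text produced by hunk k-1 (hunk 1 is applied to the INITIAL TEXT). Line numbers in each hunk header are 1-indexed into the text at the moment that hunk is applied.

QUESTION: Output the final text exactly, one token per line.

Hunk 1: at line 5 remove [esyr,zfak] add [wgsf] -> 10 lines: nrf rtb muo kgm prxgl vqlsd wgsf oadml osb vojg
Hunk 2: at line 7 remove [oadml,osb] add [uxkcj] -> 9 lines: nrf rtb muo kgm prxgl vqlsd wgsf uxkcj vojg
Hunk 3: at line 3 remove [prxgl] add [mgwqk] -> 9 lines: nrf rtb muo kgm mgwqk vqlsd wgsf uxkcj vojg
Hunk 4: at line 3 remove [kgm,mgwqk,vqlsd] add [nnpu,ldrg,eqol] -> 9 lines: nrf rtb muo nnpu ldrg eqol wgsf uxkcj vojg
Hunk 5: at line 1 remove [muo,nnpu] add [pdzi] -> 8 lines: nrf rtb pdzi ldrg eqol wgsf uxkcj vojg
Hunk 6: at line 1 remove [pdzi,ldrg] add [cxo,wwa,tbkc] -> 9 lines: nrf rtb cxo wwa tbkc eqol wgsf uxkcj vojg

Answer: nrf
rtb
cxo
wwa
tbkc
eqol
wgsf
uxkcj
vojg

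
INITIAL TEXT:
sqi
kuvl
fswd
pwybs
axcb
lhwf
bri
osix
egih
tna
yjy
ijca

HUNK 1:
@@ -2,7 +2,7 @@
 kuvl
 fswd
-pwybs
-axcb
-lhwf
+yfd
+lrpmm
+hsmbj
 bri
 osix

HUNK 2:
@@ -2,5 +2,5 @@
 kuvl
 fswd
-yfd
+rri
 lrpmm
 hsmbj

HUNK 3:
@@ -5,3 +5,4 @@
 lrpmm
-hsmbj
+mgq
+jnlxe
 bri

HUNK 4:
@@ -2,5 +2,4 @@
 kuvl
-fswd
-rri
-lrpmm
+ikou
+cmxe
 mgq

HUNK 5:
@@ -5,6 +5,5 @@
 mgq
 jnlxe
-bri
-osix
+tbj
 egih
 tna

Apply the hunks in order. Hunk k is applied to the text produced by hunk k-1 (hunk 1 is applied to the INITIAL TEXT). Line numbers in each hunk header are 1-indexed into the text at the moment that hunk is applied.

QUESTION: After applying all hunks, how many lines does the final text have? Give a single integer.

Answer: 11

Derivation:
Hunk 1: at line 2 remove [pwybs,axcb,lhwf] add [yfd,lrpmm,hsmbj] -> 12 lines: sqi kuvl fswd yfd lrpmm hsmbj bri osix egih tna yjy ijca
Hunk 2: at line 2 remove [yfd] add [rri] -> 12 lines: sqi kuvl fswd rri lrpmm hsmbj bri osix egih tna yjy ijca
Hunk 3: at line 5 remove [hsmbj] add [mgq,jnlxe] -> 13 lines: sqi kuvl fswd rri lrpmm mgq jnlxe bri osix egih tna yjy ijca
Hunk 4: at line 2 remove [fswd,rri,lrpmm] add [ikou,cmxe] -> 12 lines: sqi kuvl ikou cmxe mgq jnlxe bri osix egih tna yjy ijca
Hunk 5: at line 5 remove [bri,osix] add [tbj] -> 11 lines: sqi kuvl ikou cmxe mgq jnlxe tbj egih tna yjy ijca
Final line count: 11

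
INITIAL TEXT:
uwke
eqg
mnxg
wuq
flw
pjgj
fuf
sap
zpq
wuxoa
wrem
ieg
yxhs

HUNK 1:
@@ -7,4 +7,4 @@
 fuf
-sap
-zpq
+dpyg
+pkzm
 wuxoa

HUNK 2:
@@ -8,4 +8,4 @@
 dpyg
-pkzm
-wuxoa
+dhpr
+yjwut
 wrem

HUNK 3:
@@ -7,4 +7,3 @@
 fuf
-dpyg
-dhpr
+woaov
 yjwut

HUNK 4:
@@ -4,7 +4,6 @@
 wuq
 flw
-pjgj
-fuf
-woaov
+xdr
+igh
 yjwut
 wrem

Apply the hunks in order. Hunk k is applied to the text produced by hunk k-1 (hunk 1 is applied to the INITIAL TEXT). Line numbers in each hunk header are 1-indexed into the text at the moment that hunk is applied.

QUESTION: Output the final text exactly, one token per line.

Answer: uwke
eqg
mnxg
wuq
flw
xdr
igh
yjwut
wrem
ieg
yxhs

Derivation:
Hunk 1: at line 7 remove [sap,zpq] add [dpyg,pkzm] -> 13 lines: uwke eqg mnxg wuq flw pjgj fuf dpyg pkzm wuxoa wrem ieg yxhs
Hunk 2: at line 8 remove [pkzm,wuxoa] add [dhpr,yjwut] -> 13 lines: uwke eqg mnxg wuq flw pjgj fuf dpyg dhpr yjwut wrem ieg yxhs
Hunk 3: at line 7 remove [dpyg,dhpr] add [woaov] -> 12 lines: uwke eqg mnxg wuq flw pjgj fuf woaov yjwut wrem ieg yxhs
Hunk 4: at line 4 remove [pjgj,fuf,woaov] add [xdr,igh] -> 11 lines: uwke eqg mnxg wuq flw xdr igh yjwut wrem ieg yxhs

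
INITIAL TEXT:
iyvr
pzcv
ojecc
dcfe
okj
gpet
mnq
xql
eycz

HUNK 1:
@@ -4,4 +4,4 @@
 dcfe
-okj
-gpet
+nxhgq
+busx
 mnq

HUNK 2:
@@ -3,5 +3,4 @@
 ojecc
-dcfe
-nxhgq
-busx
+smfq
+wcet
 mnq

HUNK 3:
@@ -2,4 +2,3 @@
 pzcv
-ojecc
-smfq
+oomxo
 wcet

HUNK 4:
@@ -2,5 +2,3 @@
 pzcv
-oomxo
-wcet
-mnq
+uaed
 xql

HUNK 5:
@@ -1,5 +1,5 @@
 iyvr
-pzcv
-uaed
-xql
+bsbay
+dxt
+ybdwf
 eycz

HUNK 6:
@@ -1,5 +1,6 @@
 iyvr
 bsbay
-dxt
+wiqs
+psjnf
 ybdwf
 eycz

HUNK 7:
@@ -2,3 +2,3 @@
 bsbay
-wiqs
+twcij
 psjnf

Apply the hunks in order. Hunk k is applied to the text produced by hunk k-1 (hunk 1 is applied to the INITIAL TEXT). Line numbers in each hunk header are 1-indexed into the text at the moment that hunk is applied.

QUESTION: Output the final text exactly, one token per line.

Answer: iyvr
bsbay
twcij
psjnf
ybdwf
eycz

Derivation:
Hunk 1: at line 4 remove [okj,gpet] add [nxhgq,busx] -> 9 lines: iyvr pzcv ojecc dcfe nxhgq busx mnq xql eycz
Hunk 2: at line 3 remove [dcfe,nxhgq,busx] add [smfq,wcet] -> 8 lines: iyvr pzcv ojecc smfq wcet mnq xql eycz
Hunk 3: at line 2 remove [ojecc,smfq] add [oomxo] -> 7 lines: iyvr pzcv oomxo wcet mnq xql eycz
Hunk 4: at line 2 remove [oomxo,wcet,mnq] add [uaed] -> 5 lines: iyvr pzcv uaed xql eycz
Hunk 5: at line 1 remove [pzcv,uaed,xql] add [bsbay,dxt,ybdwf] -> 5 lines: iyvr bsbay dxt ybdwf eycz
Hunk 6: at line 1 remove [dxt] add [wiqs,psjnf] -> 6 lines: iyvr bsbay wiqs psjnf ybdwf eycz
Hunk 7: at line 2 remove [wiqs] add [twcij] -> 6 lines: iyvr bsbay twcij psjnf ybdwf eycz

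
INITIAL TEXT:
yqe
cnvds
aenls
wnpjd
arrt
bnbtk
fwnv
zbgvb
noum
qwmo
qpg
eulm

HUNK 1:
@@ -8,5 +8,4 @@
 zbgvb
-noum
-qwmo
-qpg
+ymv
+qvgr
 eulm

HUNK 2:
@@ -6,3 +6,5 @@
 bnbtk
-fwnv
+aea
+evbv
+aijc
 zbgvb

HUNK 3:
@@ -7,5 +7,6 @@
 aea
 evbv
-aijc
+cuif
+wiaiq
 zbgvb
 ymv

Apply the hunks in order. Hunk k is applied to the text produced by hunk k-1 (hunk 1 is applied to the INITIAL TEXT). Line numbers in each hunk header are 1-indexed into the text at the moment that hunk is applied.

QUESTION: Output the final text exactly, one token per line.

Answer: yqe
cnvds
aenls
wnpjd
arrt
bnbtk
aea
evbv
cuif
wiaiq
zbgvb
ymv
qvgr
eulm

Derivation:
Hunk 1: at line 8 remove [noum,qwmo,qpg] add [ymv,qvgr] -> 11 lines: yqe cnvds aenls wnpjd arrt bnbtk fwnv zbgvb ymv qvgr eulm
Hunk 2: at line 6 remove [fwnv] add [aea,evbv,aijc] -> 13 lines: yqe cnvds aenls wnpjd arrt bnbtk aea evbv aijc zbgvb ymv qvgr eulm
Hunk 3: at line 7 remove [aijc] add [cuif,wiaiq] -> 14 lines: yqe cnvds aenls wnpjd arrt bnbtk aea evbv cuif wiaiq zbgvb ymv qvgr eulm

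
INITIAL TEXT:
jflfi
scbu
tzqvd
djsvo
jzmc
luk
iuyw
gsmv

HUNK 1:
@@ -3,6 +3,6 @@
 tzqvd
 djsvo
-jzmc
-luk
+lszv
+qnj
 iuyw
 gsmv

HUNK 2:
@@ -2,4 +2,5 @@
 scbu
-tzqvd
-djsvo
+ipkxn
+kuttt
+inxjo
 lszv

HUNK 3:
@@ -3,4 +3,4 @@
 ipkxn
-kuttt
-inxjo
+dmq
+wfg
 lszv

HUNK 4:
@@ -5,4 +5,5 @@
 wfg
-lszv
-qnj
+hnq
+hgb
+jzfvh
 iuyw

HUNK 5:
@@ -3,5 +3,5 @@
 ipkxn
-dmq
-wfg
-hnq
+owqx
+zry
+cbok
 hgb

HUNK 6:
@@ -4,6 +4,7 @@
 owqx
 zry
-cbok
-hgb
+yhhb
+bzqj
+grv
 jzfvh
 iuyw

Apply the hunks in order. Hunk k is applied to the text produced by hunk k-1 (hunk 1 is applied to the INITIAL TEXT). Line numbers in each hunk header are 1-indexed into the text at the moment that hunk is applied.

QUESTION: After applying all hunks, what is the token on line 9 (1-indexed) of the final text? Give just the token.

Hunk 1: at line 3 remove [jzmc,luk] add [lszv,qnj] -> 8 lines: jflfi scbu tzqvd djsvo lszv qnj iuyw gsmv
Hunk 2: at line 2 remove [tzqvd,djsvo] add [ipkxn,kuttt,inxjo] -> 9 lines: jflfi scbu ipkxn kuttt inxjo lszv qnj iuyw gsmv
Hunk 3: at line 3 remove [kuttt,inxjo] add [dmq,wfg] -> 9 lines: jflfi scbu ipkxn dmq wfg lszv qnj iuyw gsmv
Hunk 4: at line 5 remove [lszv,qnj] add [hnq,hgb,jzfvh] -> 10 lines: jflfi scbu ipkxn dmq wfg hnq hgb jzfvh iuyw gsmv
Hunk 5: at line 3 remove [dmq,wfg,hnq] add [owqx,zry,cbok] -> 10 lines: jflfi scbu ipkxn owqx zry cbok hgb jzfvh iuyw gsmv
Hunk 6: at line 4 remove [cbok,hgb] add [yhhb,bzqj,grv] -> 11 lines: jflfi scbu ipkxn owqx zry yhhb bzqj grv jzfvh iuyw gsmv
Final line 9: jzfvh

Answer: jzfvh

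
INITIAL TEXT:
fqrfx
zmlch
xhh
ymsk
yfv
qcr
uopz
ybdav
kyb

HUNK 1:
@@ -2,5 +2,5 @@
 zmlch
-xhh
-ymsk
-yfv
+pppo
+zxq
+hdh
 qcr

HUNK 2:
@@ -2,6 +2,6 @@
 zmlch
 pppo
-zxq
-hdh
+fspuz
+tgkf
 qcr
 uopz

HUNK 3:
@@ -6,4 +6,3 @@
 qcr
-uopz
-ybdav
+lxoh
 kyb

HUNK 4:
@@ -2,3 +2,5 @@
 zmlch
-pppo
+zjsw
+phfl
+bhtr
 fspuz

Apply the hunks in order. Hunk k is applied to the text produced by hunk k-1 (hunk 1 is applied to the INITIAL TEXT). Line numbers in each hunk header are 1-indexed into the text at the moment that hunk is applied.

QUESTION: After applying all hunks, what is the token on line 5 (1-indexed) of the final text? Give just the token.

Answer: bhtr

Derivation:
Hunk 1: at line 2 remove [xhh,ymsk,yfv] add [pppo,zxq,hdh] -> 9 lines: fqrfx zmlch pppo zxq hdh qcr uopz ybdav kyb
Hunk 2: at line 2 remove [zxq,hdh] add [fspuz,tgkf] -> 9 lines: fqrfx zmlch pppo fspuz tgkf qcr uopz ybdav kyb
Hunk 3: at line 6 remove [uopz,ybdav] add [lxoh] -> 8 lines: fqrfx zmlch pppo fspuz tgkf qcr lxoh kyb
Hunk 4: at line 2 remove [pppo] add [zjsw,phfl,bhtr] -> 10 lines: fqrfx zmlch zjsw phfl bhtr fspuz tgkf qcr lxoh kyb
Final line 5: bhtr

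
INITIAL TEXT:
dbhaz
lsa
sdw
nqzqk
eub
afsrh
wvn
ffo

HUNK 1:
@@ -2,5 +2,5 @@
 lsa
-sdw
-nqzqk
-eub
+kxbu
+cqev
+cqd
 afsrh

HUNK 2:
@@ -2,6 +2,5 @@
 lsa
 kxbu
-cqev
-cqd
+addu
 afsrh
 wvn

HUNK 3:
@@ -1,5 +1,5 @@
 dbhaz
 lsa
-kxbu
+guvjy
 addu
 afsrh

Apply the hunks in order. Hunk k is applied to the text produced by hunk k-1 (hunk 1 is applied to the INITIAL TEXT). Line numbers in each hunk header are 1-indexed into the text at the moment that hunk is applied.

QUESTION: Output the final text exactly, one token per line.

Hunk 1: at line 2 remove [sdw,nqzqk,eub] add [kxbu,cqev,cqd] -> 8 lines: dbhaz lsa kxbu cqev cqd afsrh wvn ffo
Hunk 2: at line 2 remove [cqev,cqd] add [addu] -> 7 lines: dbhaz lsa kxbu addu afsrh wvn ffo
Hunk 3: at line 1 remove [kxbu] add [guvjy] -> 7 lines: dbhaz lsa guvjy addu afsrh wvn ffo

Answer: dbhaz
lsa
guvjy
addu
afsrh
wvn
ffo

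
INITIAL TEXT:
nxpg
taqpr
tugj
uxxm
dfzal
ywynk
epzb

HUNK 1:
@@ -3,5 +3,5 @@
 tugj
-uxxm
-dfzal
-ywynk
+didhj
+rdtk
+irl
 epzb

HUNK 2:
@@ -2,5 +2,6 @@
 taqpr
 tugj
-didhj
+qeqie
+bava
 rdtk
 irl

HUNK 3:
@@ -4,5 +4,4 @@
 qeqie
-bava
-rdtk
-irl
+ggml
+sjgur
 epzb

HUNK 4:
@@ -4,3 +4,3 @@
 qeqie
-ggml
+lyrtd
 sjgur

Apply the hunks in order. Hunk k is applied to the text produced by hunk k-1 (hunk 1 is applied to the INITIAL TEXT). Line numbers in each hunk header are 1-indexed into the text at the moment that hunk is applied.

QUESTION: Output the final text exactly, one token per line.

Answer: nxpg
taqpr
tugj
qeqie
lyrtd
sjgur
epzb

Derivation:
Hunk 1: at line 3 remove [uxxm,dfzal,ywynk] add [didhj,rdtk,irl] -> 7 lines: nxpg taqpr tugj didhj rdtk irl epzb
Hunk 2: at line 2 remove [didhj] add [qeqie,bava] -> 8 lines: nxpg taqpr tugj qeqie bava rdtk irl epzb
Hunk 3: at line 4 remove [bava,rdtk,irl] add [ggml,sjgur] -> 7 lines: nxpg taqpr tugj qeqie ggml sjgur epzb
Hunk 4: at line 4 remove [ggml] add [lyrtd] -> 7 lines: nxpg taqpr tugj qeqie lyrtd sjgur epzb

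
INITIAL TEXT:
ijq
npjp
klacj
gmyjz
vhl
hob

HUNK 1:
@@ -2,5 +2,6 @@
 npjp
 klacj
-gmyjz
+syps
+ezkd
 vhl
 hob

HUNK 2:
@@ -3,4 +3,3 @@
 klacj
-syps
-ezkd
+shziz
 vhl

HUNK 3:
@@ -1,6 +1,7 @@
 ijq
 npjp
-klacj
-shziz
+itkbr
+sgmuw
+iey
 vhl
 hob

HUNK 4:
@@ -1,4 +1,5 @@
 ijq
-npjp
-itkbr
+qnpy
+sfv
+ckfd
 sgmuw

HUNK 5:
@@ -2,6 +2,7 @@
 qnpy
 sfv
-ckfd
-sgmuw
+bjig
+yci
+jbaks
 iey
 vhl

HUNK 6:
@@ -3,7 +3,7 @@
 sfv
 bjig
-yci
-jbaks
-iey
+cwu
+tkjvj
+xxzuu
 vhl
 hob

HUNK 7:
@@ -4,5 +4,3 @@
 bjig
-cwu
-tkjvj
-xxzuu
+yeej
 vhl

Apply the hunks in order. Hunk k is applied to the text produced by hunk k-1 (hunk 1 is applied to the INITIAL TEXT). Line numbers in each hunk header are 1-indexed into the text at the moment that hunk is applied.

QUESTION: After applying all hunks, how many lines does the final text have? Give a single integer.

Hunk 1: at line 2 remove [gmyjz] add [syps,ezkd] -> 7 lines: ijq npjp klacj syps ezkd vhl hob
Hunk 2: at line 3 remove [syps,ezkd] add [shziz] -> 6 lines: ijq npjp klacj shziz vhl hob
Hunk 3: at line 1 remove [klacj,shziz] add [itkbr,sgmuw,iey] -> 7 lines: ijq npjp itkbr sgmuw iey vhl hob
Hunk 4: at line 1 remove [npjp,itkbr] add [qnpy,sfv,ckfd] -> 8 lines: ijq qnpy sfv ckfd sgmuw iey vhl hob
Hunk 5: at line 2 remove [ckfd,sgmuw] add [bjig,yci,jbaks] -> 9 lines: ijq qnpy sfv bjig yci jbaks iey vhl hob
Hunk 6: at line 3 remove [yci,jbaks,iey] add [cwu,tkjvj,xxzuu] -> 9 lines: ijq qnpy sfv bjig cwu tkjvj xxzuu vhl hob
Hunk 7: at line 4 remove [cwu,tkjvj,xxzuu] add [yeej] -> 7 lines: ijq qnpy sfv bjig yeej vhl hob
Final line count: 7

Answer: 7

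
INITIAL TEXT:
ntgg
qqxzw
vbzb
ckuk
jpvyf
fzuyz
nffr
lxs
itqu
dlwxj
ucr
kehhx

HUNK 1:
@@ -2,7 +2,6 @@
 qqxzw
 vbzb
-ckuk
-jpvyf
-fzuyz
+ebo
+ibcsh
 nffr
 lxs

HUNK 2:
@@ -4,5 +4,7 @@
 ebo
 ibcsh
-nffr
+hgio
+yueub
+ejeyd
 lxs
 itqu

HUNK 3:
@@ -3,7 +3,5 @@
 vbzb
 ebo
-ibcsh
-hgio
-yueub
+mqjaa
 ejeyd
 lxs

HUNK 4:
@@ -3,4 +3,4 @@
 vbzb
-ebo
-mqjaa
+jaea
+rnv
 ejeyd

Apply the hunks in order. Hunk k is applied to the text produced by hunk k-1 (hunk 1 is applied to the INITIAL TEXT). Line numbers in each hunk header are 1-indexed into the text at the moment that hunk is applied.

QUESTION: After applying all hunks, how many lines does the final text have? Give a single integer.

Answer: 11

Derivation:
Hunk 1: at line 2 remove [ckuk,jpvyf,fzuyz] add [ebo,ibcsh] -> 11 lines: ntgg qqxzw vbzb ebo ibcsh nffr lxs itqu dlwxj ucr kehhx
Hunk 2: at line 4 remove [nffr] add [hgio,yueub,ejeyd] -> 13 lines: ntgg qqxzw vbzb ebo ibcsh hgio yueub ejeyd lxs itqu dlwxj ucr kehhx
Hunk 3: at line 3 remove [ibcsh,hgio,yueub] add [mqjaa] -> 11 lines: ntgg qqxzw vbzb ebo mqjaa ejeyd lxs itqu dlwxj ucr kehhx
Hunk 4: at line 3 remove [ebo,mqjaa] add [jaea,rnv] -> 11 lines: ntgg qqxzw vbzb jaea rnv ejeyd lxs itqu dlwxj ucr kehhx
Final line count: 11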